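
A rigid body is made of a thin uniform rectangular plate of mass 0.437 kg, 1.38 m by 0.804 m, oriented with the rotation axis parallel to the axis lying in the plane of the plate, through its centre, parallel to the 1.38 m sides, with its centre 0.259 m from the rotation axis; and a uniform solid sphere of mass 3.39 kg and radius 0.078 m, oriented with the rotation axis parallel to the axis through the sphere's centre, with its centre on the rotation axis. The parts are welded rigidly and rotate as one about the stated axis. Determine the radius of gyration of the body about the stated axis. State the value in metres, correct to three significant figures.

Rectangular plate: I_cm = (1/12)Mb² = (1/12)(0.437)(0.804)² = 0.02354 kg m²; centre at d = 0.259 m, so the parallel axis theorem gives I = 0.02354 + (0.437)(0.259)² = 0.052855 kg m².
Solid sphere: I_cm = (2/5)MR² = (2/5)(3.39)(0.078)² = 0.0082499 kg m²; axis through the centre, so I = 0.0082499 kg m².
Total I = 0.061105 kg m²; total mass M = 3.827 kg.
k = √(I/M) = √(0.061105/3.827) = 0.12636 m.

0.126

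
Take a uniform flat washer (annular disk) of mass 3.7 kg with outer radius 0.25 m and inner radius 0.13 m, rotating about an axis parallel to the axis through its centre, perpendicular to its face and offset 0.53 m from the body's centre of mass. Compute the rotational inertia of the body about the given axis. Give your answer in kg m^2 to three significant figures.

I_cm = (1/2)M(R²+r²) = (1/2)(3.7)[(0.25)² + (0.13)²] = 0.14689 kg m^2; centre at d = 0.53 m, so the parallel axis theorem gives I = 0.14689 + (3.7)(0.53)² = 1.1862 kg m^2.

1.19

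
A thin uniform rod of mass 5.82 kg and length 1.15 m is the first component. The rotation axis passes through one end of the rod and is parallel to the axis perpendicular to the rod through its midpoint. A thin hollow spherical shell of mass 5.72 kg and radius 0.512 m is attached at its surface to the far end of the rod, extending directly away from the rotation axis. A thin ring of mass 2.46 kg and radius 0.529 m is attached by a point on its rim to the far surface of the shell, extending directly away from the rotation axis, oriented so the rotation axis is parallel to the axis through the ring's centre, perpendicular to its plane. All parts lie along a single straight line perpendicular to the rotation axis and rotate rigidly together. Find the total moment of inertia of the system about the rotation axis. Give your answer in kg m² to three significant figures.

38.0

Thin rod: I_cm = (1/12)ML² = (1/12)(5.82)(1.15)² = 0.64141 kg m²; centre at d = 0.575 m, so I = I_cm + Md² gives I = 0.64141 + (5.82)(0.575)² = 2.5656 kg m².
Spherical shell: I_cm = (2/3)MR² = (2/3)(5.72)(0.512)² = 0.99964 kg m²; centre at d = 0.575 + 0.575 + 0.512 = 1.662 m, so I = I_cm + Md² gives I = 0.99964 + (5.72)(1.662)² = 16.8 kg m².
Thin ring: I_cm = MR² = (2.46)(0.529)² = 0.68841 kg m²; centre at d = 0.575 + 0.575 + 0.512 + 0.512 + 0.529 = 2.703 m, so I = I_cm + Md² gives I = 0.68841 + (2.46)(2.703)² = 18.662 kg m².
Total I = 2.5656 + 16.8 + 18.662 = 38.027 kg m².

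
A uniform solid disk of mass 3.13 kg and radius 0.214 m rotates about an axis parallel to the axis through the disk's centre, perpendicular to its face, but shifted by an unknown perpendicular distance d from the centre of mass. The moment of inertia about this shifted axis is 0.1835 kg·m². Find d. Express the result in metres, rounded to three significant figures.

0.189

About the centre-of-mass axis, I_cm = (1/2)MR² = (1/2)(3.13)(0.214)² = 0.071671 kg·m².
Parallel axis theorem: I = I_cm + Md², so Md² = 0.1835 − 0.071671 = 0.11183 kg·m².
d = √(0.11183 / 3.13) = 0.18902 m.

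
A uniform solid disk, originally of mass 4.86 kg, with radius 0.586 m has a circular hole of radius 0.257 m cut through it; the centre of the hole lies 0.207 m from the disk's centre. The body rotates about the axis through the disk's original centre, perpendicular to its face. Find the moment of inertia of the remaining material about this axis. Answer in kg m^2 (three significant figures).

0.764

Unpierced body about its centre: I₀ = (1/2)MR² = (1/2)(4.86)(0.586)² = 0.83445 kg m^2.
The removed disk has mass m = M·(r/R)² = (4.86)(0.257/0.586)² = 0.93478 kg (same uniform areal density).
Its moment of inertia about the rotation axis (parallel-axis theorem): I_hole = (1/2)mr² + md² = (1/2)(0.93478)(0.257)² + (0.93478)(0.207)² = 0.070925 kg m^2.
Treating the hole as negative mass, I = I₀ − I_hole = 0.83445 − 0.070925 = 0.76353 kg m^2.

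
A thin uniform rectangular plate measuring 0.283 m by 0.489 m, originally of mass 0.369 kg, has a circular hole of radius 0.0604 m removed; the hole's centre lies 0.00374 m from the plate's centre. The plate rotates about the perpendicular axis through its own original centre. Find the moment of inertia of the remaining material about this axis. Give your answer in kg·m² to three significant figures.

0.00976

Unpierced body about its centre: I₀ = (1/12)M(a²+b²) = (1/12)(0.369)[(0.283)² + (0.489)²] = 0.0098157 kg·m².
The removed disk has mass m = M·πr²/(ab) = (0.369)·π(0.0604)²/(0.283·0.489) = 0.03056 kg (same uniform areal density).
Its moment of inertia about the rotation axis (parallel-axis theorem): I_hole = (1/2)mr² + md² = (1/2)(0.03056)(0.0604)² + (0.03056)(0.00374)² = 5.6172e-05 kg·m².
Treating the hole as negative mass, I = I₀ − I_hole = 0.0098157 − 5.6172e-05 = 0.0097595 kg·m².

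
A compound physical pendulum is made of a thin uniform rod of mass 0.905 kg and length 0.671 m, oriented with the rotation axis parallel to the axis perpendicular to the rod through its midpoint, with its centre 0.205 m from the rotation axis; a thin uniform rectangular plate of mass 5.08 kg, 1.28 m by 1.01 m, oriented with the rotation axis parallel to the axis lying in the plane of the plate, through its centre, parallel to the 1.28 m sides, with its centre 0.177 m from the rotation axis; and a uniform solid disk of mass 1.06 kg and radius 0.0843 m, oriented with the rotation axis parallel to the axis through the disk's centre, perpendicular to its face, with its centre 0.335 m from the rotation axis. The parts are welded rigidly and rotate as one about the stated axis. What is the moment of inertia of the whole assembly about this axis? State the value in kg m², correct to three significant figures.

Thin rod: I_cm = (1/12)ML² = (1/12)(0.905)(0.671)² = 0.033956 kg m²; centre at d = 0.205 m, so I = I_cm + Md² gives I = 0.033956 + (0.905)(0.205)² = 0.071988 kg m².
Rectangular plate: I_cm = (1/12)Mb² = (1/12)(5.08)(1.01)² = 0.43184 kg m²; centre at d = 0.177 m, so I = I_cm + Md² gives I = 0.43184 + (5.08)(0.177)² = 0.59099 kg m².
Solid disk: I_cm = (1/2)MR² = (1/2)(1.06)(0.0843)² = 0.0037664 kg m²; centre at d = 0.335 m, so I = I_cm + Md² gives I = 0.0037664 + (1.06)(0.335)² = 0.12272 kg m².
Total I = 0.071988 + 0.59099 + 0.12272 = 0.78571 kg m².

0.786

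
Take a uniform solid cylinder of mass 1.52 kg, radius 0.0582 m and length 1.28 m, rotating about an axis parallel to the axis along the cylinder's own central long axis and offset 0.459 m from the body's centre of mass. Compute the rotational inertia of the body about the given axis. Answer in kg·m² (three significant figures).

0.323

I_cm = (1/2)MR² = (1/2)(1.52)(0.0582)² = 0.0025743 kg·m²; centre at d = 0.459 m, so I = I_cm + Md² gives I = 0.0025743 + (1.52)(0.459)² = 0.32281 kg·m².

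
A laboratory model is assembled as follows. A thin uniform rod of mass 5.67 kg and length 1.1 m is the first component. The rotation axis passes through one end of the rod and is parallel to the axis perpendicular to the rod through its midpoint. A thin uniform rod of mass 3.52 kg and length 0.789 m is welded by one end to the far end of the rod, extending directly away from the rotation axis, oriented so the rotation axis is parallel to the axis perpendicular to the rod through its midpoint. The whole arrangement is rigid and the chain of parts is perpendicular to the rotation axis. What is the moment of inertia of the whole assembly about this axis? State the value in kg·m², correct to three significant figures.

Thin rod: I_cm = (1/12)ML² = (1/12)(5.67)(1.1)² = 0.57173 kg·m²; centre at d = 0.55 m, so the parallel axis theorem gives I = 0.57173 + (5.67)(0.55)² = 2.2869 kg·m².
Thin rod: I_cm = (1/12)ML² = (1/12)(3.52)(0.789)² = 0.18261 kg·m²; centre at d = 0.55 + 0.55 + 0.3945 = 1.4945 m, so the parallel axis theorem gives I = 0.18261 + (3.52)(1.4945)² = 8.0446 kg·m².
Total I = 2.2869 + 8.0446 = 10.332 kg·m².

10.3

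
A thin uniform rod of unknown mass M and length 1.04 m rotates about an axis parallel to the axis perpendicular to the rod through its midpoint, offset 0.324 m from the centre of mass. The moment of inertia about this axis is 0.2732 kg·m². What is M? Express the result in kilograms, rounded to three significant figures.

1.40

I = I_cm + Md² = (1/12)ML² + Md² = M·[0.0833333·(1.04)² + (0.324)²] = M·0.19511.
So M = 0.2732 / 0.19511 = 1.4002 kg.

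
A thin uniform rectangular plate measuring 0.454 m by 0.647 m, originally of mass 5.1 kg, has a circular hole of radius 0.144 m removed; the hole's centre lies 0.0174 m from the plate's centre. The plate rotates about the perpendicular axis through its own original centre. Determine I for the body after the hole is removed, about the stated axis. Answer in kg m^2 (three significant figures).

0.253

Unpierced body about its centre: I₀ = (1/12)M(a²+b²) = (1/12)(5.1)[(0.454)² + (0.647)²] = 0.26551 kg m^2.
The removed disk has mass m = M·πr²/(ab) = (5.1)·π(0.144)²/(0.454·0.647) = 1.1311 kg (same uniform areal density).
Its moment of inertia about the rotation axis (parallel-axis theorem): I_hole = (1/2)mr² + md² = (1/2)(1.1311)(0.144)² + (1.1311)(0.0174)² = 0.012069 kg m^2.
Treating the hole as negative mass, I = I₀ − I_hole = 0.26551 − 0.012069 = 0.25344 kg m^2.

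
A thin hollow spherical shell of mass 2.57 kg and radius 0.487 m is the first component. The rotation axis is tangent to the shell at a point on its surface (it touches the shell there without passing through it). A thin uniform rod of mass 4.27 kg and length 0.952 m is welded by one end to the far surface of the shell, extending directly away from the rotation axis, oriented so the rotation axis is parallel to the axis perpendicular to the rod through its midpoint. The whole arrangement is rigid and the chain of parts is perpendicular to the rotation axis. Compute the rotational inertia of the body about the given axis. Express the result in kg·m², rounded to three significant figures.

Spherical shell: I_cm = (2/3)MR² = (2/3)(2.57)(0.487)² = 0.40635 kg·m²; centre at d = 0.487 m, so I = I_cm + Md² gives I = 0.40635 + (2.57)(0.487)² = 1.0159 kg·m².
Thin rod: I_cm = (1/12)ML² = (1/12)(4.27)(0.952)² = 0.32249 kg·m²; centre at d = 0.487 + 0.487 + 0.476 = 1.45 m, so I = I_cm + Md² gives I = 0.32249 + (4.27)(1.45)² = 9.3002 kg·m².
Total I = 1.0159 + 9.3002 = 10.316 kg·m².

10.3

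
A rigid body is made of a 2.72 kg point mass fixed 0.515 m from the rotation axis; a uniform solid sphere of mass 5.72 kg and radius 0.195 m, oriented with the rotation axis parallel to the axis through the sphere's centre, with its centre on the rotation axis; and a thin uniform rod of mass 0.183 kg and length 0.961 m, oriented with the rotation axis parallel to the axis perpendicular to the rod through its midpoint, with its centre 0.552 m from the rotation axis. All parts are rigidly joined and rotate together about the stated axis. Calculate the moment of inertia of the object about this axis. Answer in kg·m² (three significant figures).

Point mass: I_cm = 0; centre at d = 0.515 m, so I = I_cm + Md² gives I = 0 + (2.72)(0.515)² = 0.72141 kg·m².
Solid sphere: I_cm = (2/5)MR² = (2/5)(5.72)(0.195)² = 0.087001 kg·m²; axis through the centre, so I = 0.087001 kg·m².
Thin rod: I_cm = (1/12)ML² = (1/12)(0.183)(0.961)² = 0.014084 kg·m²; centre at d = 0.552 m, so I = I_cm + Md² gives I = 0.014084 + (0.183)(0.552)² = 0.069845 kg·m².
Total I = 0.72141 + 0.087001 + 0.069845 = 0.87826 kg·m².

0.878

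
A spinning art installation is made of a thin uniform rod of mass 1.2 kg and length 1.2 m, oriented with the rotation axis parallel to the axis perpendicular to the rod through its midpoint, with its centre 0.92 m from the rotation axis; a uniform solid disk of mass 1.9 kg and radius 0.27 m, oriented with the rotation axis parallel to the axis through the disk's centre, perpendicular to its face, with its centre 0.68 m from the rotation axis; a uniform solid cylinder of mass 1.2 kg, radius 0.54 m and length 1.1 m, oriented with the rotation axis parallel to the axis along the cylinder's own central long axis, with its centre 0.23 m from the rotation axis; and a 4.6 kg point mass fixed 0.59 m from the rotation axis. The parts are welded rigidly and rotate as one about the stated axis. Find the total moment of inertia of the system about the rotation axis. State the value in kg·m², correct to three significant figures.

3.95

Thin rod: I_cm = (1/12)ML² = (1/12)(1.2)(1.2)² = 0.144 kg·m²; centre at d = 0.92 m, so the parallel axis theorem gives I = 0.144 + (1.2)(0.92)² = 1.1597 kg·m².
Solid disk: I_cm = (1/2)MR² = (1/2)(1.9)(0.27)² = 0.069255 kg·m²; centre at d = 0.68 m, so the parallel axis theorem gives I = 0.069255 + (1.9)(0.68)² = 0.94782 kg·m².
Solid cylinder: I_cm = (1/2)MR² = (1/2)(1.2)(0.54)² = 0.17496 kg·m²; centre at d = 0.23 m, so the parallel axis theorem gives I = 0.17496 + (1.2)(0.23)² = 0.23844 kg·m².
Point mass: I_cm = 0; centre at d = 0.59 m, so the parallel axis theorem gives I = 0 + (4.6)(0.59)² = 1.6013 kg·m².
Total I = 1.1597 + 0.94782 + 0.23844 + 1.6013 = 3.9472 kg·m².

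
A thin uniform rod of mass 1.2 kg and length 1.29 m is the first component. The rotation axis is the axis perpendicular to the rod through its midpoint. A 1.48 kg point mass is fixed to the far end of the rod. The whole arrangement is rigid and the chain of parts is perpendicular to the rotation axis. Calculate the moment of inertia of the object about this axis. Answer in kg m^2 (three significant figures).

Thin rod: I_cm = (1/12)ML² = (1/12)(1.2)(1.29)² = 0.16641 kg m^2; axis through the centre, so I = 0.16641 kg m^2.
Point mass: I_cm = 0; centre at d = 0.645 m, so I = I_cm + Md² gives I = 0 + (1.48)(0.645)² = 0.61572 kg m^2.
Total I = 0.16641 + 0.61572 = 0.78213 kg m^2.

0.782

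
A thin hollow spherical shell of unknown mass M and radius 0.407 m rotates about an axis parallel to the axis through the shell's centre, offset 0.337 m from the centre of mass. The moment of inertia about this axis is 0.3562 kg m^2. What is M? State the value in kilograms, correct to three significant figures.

1.59

I = I_cm + Md² = (2/3)MR² + Md² = M·[0.666667·(0.407)² + (0.337)²] = M·0.224.
So M = 0.3562 / 0.224 = 1.5902 kg.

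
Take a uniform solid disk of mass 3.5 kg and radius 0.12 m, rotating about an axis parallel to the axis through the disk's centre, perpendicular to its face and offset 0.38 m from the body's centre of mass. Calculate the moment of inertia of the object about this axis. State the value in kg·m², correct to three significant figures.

I_cm = (1/2)MR² = (1/2)(3.5)(0.12)² = 0.0252 kg·m²; centre at d = 0.38 m, so I = I_cm + Md² gives I = 0.0252 + (3.5)(0.38)² = 0.5306 kg·m².

0.531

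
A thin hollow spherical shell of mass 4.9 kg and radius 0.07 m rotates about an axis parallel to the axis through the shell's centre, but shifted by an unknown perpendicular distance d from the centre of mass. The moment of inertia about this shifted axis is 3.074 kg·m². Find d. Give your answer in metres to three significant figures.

0.790

About the centre-of-mass axis, I_cm = (2/3)MR² = (2/3)(4.9)(0.07)² = 0.016007 kg·m².
Parallel axis theorem: I = I_cm + Md², so Md² = 3.074 − 0.016007 = 3.058 kg·m².
d = √(3.058 / 4.9) = 0.78999 m.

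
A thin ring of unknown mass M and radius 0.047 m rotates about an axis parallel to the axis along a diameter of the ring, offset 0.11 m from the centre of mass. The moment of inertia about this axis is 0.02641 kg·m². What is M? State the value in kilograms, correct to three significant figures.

I = I_cm + Md² = (1/2)MR² + Md² = M·[0.5·(0.047)² + (0.11)²] = M·0.013204.
So M = 0.02641 / 0.013204 = 2.0001 kg.

2.00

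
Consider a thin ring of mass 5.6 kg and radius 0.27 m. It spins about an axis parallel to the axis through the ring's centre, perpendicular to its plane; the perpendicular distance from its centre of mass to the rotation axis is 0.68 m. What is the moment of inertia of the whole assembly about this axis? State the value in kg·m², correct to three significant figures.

I_cm = MR² = (5.6)(0.27)² = 0.40824 kg·m²; centre at d = 0.68 m, so I = I_cm + Md² gives I = 0.40824 + (5.6)(0.68)² = 2.9977 kg·m².

3.00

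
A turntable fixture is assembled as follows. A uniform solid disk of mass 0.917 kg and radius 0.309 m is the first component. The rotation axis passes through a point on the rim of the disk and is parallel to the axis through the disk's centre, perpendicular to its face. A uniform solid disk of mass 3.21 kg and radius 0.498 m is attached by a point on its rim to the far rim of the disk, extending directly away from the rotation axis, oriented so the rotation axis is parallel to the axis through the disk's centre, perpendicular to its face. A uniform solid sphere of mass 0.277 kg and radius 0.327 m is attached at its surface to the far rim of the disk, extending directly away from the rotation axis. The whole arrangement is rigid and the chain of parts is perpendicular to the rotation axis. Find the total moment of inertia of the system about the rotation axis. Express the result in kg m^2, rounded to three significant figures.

Solid disk: I_cm = (1/2)MR² = (1/2)(0.917)(0.309)² = 0.043778 kg m^2; centre at d = 0.309 m, so the parallel axis theorem gives I = 0.043778 + (0.917)(0.309)² = 0.13133 kg m^2.
Solid disk: I_cm = (1/2)MR² = (1/2)(3.21)(0.498)² = 0.39805 kg m^2; centre at d = 0.309 + 0.309 + 0.498 = 1.116 m, so the parallel axis theorem gives I = 0.39805 + (3.21)(1.116)² = 4.396 kg m^2.
Solid sphere: I_cm = (2/5)MR² = (2/5)(0.277)(0.327)² = 0.011848 kg m^2; centre at d = 0.309 + 0.309 + 0.498 + 0.498 + 0.327 = 1.941 m, so the parallel axis theorem gives I = 0.011848 + (0.277)(1.941)² = 1.0554 kg m^2.
Total I = 0.13133 + 4.396 + 1.0554 = 5.5827 kg m^2.

5.58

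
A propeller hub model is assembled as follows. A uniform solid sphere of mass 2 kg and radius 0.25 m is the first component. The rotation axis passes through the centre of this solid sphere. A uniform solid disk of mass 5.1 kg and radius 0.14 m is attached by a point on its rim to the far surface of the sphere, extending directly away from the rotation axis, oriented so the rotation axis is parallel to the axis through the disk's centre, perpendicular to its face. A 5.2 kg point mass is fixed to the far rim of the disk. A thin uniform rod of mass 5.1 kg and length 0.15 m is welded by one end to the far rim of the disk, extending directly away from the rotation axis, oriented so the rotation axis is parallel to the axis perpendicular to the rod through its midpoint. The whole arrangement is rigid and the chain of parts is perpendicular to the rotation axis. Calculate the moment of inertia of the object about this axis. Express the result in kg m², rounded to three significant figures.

Solid sphere: I_cm = (2/5)MR² = (2/5)(2)(0.25)² = 0.05 kg m²; axis through the centre, so I = 0.05 kg m².
Solid disk: I_cm = (1/2)MR² = (1/2)(5.1)(0.14)² = 0.04998 kg m²; centre at d = 0.25 + 0.14 = 0.39 m, so I = I_cm + Md² gives I = 0.04998 + (5.1)(0.39)² = 0.82569 kg m².
Point mass: I_cm = 0; centre at d = 0.25 + 0.14 + 0.14 = 0.53 m, so I = I_cm + Md² gives I = 0 + (5.2)(0.53)² = 1.4607 kg m².
Thin rod: I_cm = (1/12)ML² = (1/12)(5.1)(0.15)² = 0.0095625 kg m²; centre at d = 0.25 + 0.14 + 0.14 + 0.075 = 0.605 m, so I = I_cm + Md² gives I = 0.0095625 + (5.1)(0.605)² = 1.8763 kg m².
Total I = 0.05 + 0.82569 + 1.4607 + 1.8763 = 4.2127 kg m².

4.21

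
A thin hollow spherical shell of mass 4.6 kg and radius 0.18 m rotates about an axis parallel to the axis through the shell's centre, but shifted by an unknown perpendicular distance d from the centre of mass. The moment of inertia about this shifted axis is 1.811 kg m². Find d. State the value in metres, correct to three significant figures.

0.610

About the centre-of-mass axis, I_cm = (2/3)MR² = (2/3)(4.6)(0.18)² = 0.09936 kg m².
Parallel axis theorem: I = I_cm + Md², so Md² = 1.811 − 0.09936 = 1.7116 kg m².
d = √(1.7116 / 4.6) = 0.61 m.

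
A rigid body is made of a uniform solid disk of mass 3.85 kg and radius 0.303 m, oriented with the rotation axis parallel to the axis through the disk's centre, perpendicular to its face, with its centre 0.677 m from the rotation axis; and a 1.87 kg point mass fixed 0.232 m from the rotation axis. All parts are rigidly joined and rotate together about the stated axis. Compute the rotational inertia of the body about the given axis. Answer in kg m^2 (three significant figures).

2.04

Solid disk: I_cm = (1/2)MR² = (1/2)(3.85)(0.303)² = 0.17673 kg m^2; centre at d = 0.677 m, so the parallel axis theorem gives I = 0.17673 + (3.85)(0.677)² = 1.9413 kg m^2.
Point mass: I_cm = 0; centre at d = 0.232 m, so the parallel axis theorem gives I = 0 + (1.87)(0.232)² = 0.10065 kg m^2.
Total I = 1.9413 + 0.10065 = 2.0419 kg m^2.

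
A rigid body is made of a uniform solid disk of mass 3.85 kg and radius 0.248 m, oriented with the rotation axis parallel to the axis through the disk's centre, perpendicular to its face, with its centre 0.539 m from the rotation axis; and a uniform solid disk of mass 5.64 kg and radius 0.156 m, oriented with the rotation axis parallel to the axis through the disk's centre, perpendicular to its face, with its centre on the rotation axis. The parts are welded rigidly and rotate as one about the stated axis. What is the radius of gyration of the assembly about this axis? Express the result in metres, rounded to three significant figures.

Solid disk: I_cm = (1/2)MR² = (1/2)(3.85)(0.248)² = 0.1184 kg m²; centre at d = 0.539 m, so I = I_cm + Md² gives I = 0.1184 + (3.85)(0.539)² = 1.2369 kg m².
Solid disk: I_cm = (1/2)MR² = (1/2)(5.64)(0.156)² = 0.068628 kg m²; axis through the centre, so I = 0.068628 kg m².
Total I = 1.3055 kg m²; total mass M = 9.49 kg.
k = √(I/M) = √(1.3055/9.49) = 0.3709 m.

0.371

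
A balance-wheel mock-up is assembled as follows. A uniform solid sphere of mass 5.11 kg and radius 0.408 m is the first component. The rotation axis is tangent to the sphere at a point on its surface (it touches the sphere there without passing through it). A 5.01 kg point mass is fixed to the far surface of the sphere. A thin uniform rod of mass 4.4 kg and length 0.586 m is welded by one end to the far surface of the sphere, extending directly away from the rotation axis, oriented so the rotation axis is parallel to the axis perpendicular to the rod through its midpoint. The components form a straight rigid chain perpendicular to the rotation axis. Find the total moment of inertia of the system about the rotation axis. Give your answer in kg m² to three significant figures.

Solid sphere: I_cm = (2/5)MR² = (2/5)(5.11)(0.408)² = 0.34025 kg m²; centre at d = 0.408 m, so I = I_cm + Md² gives I = 0.34025 + (5.11)(0.408)² = 1.1909 kg m².
Point mass: I_cm = 0; centre at d = 0.408 + 0.408 = 0.816 m, so I = I_cm + Md² gives I = 0 + (5.01)(0.816)² = 3.3359 kg m².
Thin rod: I_cm = (1/12)ML² = (1/12)(4.4)(0.586)² = 0.12591 kg m²; centre at d = 0.408 + 0.408 + 0.293 = 1.109 m, so I = I_cm + Md² gives I = 0.12591 + (4.4)(1.109)² = 5.5374 kg m².
Total I = 1.1909 + 3.3359 + 5.5374 = 10.064 kg m².

10.1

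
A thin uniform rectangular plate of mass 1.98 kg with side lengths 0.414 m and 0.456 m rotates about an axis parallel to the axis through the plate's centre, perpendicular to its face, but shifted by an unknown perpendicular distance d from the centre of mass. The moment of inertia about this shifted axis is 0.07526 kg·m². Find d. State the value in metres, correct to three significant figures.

0.0800

About the centre-of-mass axis, I_cm = (1/12)M(a²+b²) = (1/12)(1.98)[(0.414)² + (0.456)²] = 0.06259 kg·m².
Parallel axis theorem: I = I_cm + Md², so Md² = 0.07526 − 0.06259 = 0.01267 kg·m².
d = √(0.01267 / 1.98) = 0.079994 m.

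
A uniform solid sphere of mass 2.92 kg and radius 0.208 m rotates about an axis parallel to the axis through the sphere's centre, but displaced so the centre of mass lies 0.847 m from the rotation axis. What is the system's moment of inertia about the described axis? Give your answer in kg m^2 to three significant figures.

2.15

I_cm = (2/5)MR² = (2/5)(2.92)(0.208)² = 0.050532 kg m^2; centre at d = 0.847 m, so I = I_cm + Md² gives I = 0.050532 + (2.92)(0.847)² = 2.1454 kg m^2.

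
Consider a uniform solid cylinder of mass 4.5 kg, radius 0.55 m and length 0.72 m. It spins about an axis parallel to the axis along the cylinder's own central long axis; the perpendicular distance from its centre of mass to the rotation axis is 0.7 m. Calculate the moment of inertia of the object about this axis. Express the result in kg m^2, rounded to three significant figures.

2.89

I_cm = (1/2)MR² = (1/2)(4.5)(0.55)² = 0.68063 kg m^2; centre at d = 0.7 m, so the parallel axis theorem gives I = 0.68063 + (4.5)(0.7)² = 2.8856 kg m^2.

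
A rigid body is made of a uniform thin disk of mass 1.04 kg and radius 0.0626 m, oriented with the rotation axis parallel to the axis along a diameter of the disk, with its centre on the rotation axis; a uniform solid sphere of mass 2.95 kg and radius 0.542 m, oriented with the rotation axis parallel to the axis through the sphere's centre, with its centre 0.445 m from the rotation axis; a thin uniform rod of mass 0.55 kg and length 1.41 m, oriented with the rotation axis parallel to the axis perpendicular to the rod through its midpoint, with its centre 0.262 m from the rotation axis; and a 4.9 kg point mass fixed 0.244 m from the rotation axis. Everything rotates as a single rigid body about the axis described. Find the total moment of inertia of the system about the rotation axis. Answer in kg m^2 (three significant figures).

Thin disk: I_cm = (1/4)MR² = (1/4)(1.04)(0.0626)² = 0.0010189 kg m^2; axis through the centre, so I = 0.0010189 kg m^2.
Solid sphere: I_cm = (2/5)MR² = (2/5)(2.95)(0.542)² = 0.34664 kg m^2; centre at d = 0.445 m, so I = I_cm + Md² gives I = 0.34664 + (2.95)(0.445)² = 0.93082 kg m^2.
Thin rod: I_cm = (1/12)ML² = (1/12)(0.55)(1.41)² = 0.091121 kg m^2; centre at d = 0.262 m, so I = I_cm + Md² gives I = 0.091121 + (0.55)(0.262)² = 0.12888 kg m^2.
Point mass: I_cm = 0; centre at d = 0.244 m, so I = I_cm + Md² gives I = 0 + (4.9)(0.244)² = 0.29173 kg m^2.
Total I = 0.0010189 + 0.93082 + 0.12888 + 0.29173 = 1.3524 kg m^2.

1.35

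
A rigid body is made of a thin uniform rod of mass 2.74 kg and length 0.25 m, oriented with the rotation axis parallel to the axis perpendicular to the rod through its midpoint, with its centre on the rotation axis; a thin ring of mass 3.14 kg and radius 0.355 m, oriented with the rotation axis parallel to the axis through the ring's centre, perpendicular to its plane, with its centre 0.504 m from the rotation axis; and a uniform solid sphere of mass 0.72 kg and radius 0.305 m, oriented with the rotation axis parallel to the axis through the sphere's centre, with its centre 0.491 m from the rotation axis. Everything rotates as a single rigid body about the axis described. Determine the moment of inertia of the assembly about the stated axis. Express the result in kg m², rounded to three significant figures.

1.41

Thin rod: I_cm = (1/12)ML² = (1/12)(2.74)(0.25)² = 0.014271 kg m²; axis through the centre, so I = 0.014271 kg m².
Thin ring: I_cm = MR² = (3.14)(0.355)² = 0.39572 kg m²; centre at d = 0.504 m, so the parallel axis theorem gives I = 0.39572 + (3.14)(0.504)² = 1.1933 kg m².
Solid sphere: I_cm = (2/5)MR² = (2/5)(0.72)(0.305)² = 0.026791 kg m²; centre at d = 0.491 m, so the parallel axis theorem gives I = 0.026791 + (0.72)(0.491)² = 0.20037 kg m².
Total I = 0.014271 + 1.1933 + 0.20037 = 1.408 kg m².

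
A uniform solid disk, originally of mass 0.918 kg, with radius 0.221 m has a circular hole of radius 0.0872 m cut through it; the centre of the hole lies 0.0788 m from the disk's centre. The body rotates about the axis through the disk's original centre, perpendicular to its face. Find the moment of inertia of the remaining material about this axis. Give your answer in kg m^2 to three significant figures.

0.0210

Unpierced body about its centre: I₀ = (1/2)MR² = (1/2)(0.918)(0.221)² = 0.022418 kg m^2.
The removed disk has mass m = M·(r/R)² = (0.918)(0.0872/0.221)² = 0.14292 kg (same uniform areal density).
Its moment of inertia about the rotation axis (parallel-axis theorem): I_hole = (1/2)mr² + md² = (1/2)(0.14292)(0.0872)² + (0.14292)(0.0788)² = 0.0014308 kg m^2.
Treating the hole as negative mass, I = I₀ − I_hole = 0.022418 − 0.0014308 = 0.020987 kg m^2.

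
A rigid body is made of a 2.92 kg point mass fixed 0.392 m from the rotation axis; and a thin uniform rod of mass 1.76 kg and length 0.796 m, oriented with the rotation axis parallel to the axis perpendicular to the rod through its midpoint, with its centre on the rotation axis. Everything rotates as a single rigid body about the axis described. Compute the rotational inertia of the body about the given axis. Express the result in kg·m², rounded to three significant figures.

Point mass: I_cm = 0; centre at d = 0.392 m, so the parallel axis theorem gives I = 0 + (2.92)(0.392)² = 0.4487 kg·m².
Thin rod: I_cm = (1/12)ML² = (1/12)(1.76)(0.796)² = 0.09293 kg·m²; axis through the centre, so I = 0.09293 kg·m².
Total I = 0.4487 + 0.09293 = 0.54163 kg·m².

0.542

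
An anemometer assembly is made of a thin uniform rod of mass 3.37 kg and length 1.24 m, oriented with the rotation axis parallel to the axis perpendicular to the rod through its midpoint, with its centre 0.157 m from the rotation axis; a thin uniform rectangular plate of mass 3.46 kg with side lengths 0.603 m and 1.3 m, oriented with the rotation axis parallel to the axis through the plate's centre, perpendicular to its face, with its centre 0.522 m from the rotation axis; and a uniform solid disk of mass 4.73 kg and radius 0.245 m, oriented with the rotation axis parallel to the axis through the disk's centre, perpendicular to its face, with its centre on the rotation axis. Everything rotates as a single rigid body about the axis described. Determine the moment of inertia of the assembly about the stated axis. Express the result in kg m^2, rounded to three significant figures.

Thin rod: I_cm = (1/12)ML² = (1/12)(3.37)(1.24)² = 0.43181 kg m^2; centre at d = 0.157 m, so the parallel axis theorem gives I = 0.43181 + (3.37)(0.157)² = 0.51488 kg m^2.
Rectangular plate: I_cm = (1/12)M(a²+b²) = (1/12)(3.46)[(0.603)² + (1.3)²] = 0.59212 kg m^2; centre at d = 0.522 m, so the parallel axis theorem gives I = 0.59212 + (3.46)(0.522)² = 1.5349 kg m^2.
Solid disk: I_cm = (1/2)MR² = (1/2)(4.73)(0.245)² = 0.14196 kg m^2; axis through the centre, so I = 0.14196 kg m^2.
Total I = 0.51488 + 1.5349 + 0.14196 = 2.1918 kg m^2.

2.19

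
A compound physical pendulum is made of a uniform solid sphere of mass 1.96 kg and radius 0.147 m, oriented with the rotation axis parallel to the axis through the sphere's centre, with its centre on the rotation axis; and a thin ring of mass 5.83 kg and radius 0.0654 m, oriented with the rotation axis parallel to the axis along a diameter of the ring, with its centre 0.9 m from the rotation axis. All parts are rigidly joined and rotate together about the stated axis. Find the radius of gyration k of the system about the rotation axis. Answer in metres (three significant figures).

0.781

Solid sphere: I_cm = (2/5)MR² = (2/5)(1.96)(0.147)² = 0.016941 kg m^2; axis through the centre, so I = 0.016941 kg m^2.
Thin ring: I_cm = (1/2)MR² = (1/2)(5.83)(0.0654)² = 0.012468 kg m^2; centre at d = 0.9 m, so I = I_cm + Md² gives I = 0.012468 + (5.83)(0.9)² = 4.7348 kg m^2.
Total I = 4.7517 kg m^2; total mass M = 7.79 kg.
k = √(I/M) = √(4.7517/7.79) = 0.78101 m.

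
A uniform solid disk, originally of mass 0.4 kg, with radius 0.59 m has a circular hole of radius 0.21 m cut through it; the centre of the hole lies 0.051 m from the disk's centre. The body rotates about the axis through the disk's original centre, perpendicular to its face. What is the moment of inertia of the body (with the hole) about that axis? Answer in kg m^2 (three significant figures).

Unpierced body about its centre: I₀ = (1/2)MR² = (1/2)(0.4)(0.59)² = 0.06962 kg m^2.
The removed disk has mass m = M·(r/R)² = (0.4)(0.21/0.59)² = 0.050675 kg (same uniform areal density).
Its moment of inertia about the rotation axis (parallel-axis theorem): I_hole = (1/2)mr² + md² = (1/2)(0.050675)(0.21)² + (0.050675)(0.051)² = 0.0012492 kg m^2.
Treating the hole as negative mass, I = I₀ − I_hole = 0.06962 − 0.0012492 = 0.068371 kg m^2.

0.0684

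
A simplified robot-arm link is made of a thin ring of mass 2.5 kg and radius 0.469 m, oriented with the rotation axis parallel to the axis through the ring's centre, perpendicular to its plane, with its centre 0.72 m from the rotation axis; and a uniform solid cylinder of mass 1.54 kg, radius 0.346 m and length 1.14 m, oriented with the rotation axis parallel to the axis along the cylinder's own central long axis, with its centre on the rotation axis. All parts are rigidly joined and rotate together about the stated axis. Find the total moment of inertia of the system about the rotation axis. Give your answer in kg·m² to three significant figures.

Thin ring: I_cm = MR² = (2.5)(0.469)² = 0.5499 kg·m²; centre at d = 0.72 m, so I = I_cm + Md² gives I = 0.5499 + (2.5)(0.72)² = 1.8459 kg·m².
Solid cylinder: I_cm = (1/2)MR² = (1/2)(1.54)(0.346)² = 0.092181 kg·m²; axis through the centre, so I = 0.092181 kg·m².
Total I = 1.8459 + 0.092181 = 1.9381 kg·m².

1.94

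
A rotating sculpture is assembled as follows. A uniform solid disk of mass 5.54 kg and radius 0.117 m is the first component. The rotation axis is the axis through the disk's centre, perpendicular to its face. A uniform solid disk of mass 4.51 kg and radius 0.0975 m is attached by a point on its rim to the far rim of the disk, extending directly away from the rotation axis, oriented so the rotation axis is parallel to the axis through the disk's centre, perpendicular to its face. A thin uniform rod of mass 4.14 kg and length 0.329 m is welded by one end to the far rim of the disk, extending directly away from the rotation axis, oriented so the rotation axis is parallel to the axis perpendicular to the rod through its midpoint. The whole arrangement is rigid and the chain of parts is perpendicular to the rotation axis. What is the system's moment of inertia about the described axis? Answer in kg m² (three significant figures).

1.24

Solid disk: I_cm = (1/2)MR² = (1/2)(5.54)(0.117)² = 0.037919 kg m²; axis through the centre, so I = 0.037919 kg m².
Solid disk: I_cm = (1/2)MR² = (1/2)(4.51)(0.0975)² = 0.021437 kg m²; centre at d = 0.117 + 0.0975 = 0.2145 m, so the parallel axis theorem gives I = 0.021437 + (4.51)(0.2145)² = 0.22894 kg m².
Thin rod: I_cm = (1/12)ML² = (1/12)(4.14)(0.329)² = 0.037343 kg m²; centre at d = 0.117 + 0.0975 + 0.0975 + 0.1645 = 0.4765 m, so the parallel axis theorem gives I = 0.037343 + (4.14)(0.4765)² = 0.97734 kg m².
Total I = 0.037919 + 0.22894 + 0.97734 = 1.2442 kg m².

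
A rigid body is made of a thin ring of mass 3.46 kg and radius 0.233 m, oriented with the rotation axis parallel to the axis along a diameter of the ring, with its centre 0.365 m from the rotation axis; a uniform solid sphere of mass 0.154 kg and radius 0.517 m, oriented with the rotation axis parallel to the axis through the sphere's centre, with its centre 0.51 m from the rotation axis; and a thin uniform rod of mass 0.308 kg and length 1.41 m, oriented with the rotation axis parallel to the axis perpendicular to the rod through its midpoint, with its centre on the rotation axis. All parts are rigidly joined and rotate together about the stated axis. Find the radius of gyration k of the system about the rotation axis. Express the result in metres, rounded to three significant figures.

Thin ring: I_cm = (1/2)MR² = (1/2)(3.46)(0.233)² = 0.09392 kg m²; centre at d = 0.365 m, so I = I_cm + Md² gives I = 0.09392 + (3.46)(0.365)² = 0.55488 kg m².
Solid sphere: I_cm = (2/5)MR² = (2/5)(0.154)(0.517)² = 0.016465 kg m²; centre at d = 0.51 m, so I = I_cm + Md² gives I = 0.016465 + (0.154)(0.51)² = 0.05652 kg m².
Thin rod: I_cm = (1/12)ML² = (1/12)(0.308)(1.41)² = 0.051028 kg m²; axis through the centre, so I = 0.051028 kg m².
Total I = 0.66243 kg m²; total mass M = 3.922 kg.
k = √(I/M) = √(0.66243/3.922) = 0.41097 m.

0.411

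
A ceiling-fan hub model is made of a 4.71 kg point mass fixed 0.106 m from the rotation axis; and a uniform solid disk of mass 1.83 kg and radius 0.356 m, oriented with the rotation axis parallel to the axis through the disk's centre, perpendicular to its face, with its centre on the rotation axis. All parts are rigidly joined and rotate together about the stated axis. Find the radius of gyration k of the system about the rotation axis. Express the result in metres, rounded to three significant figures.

Point mass: I_cm = 0; centre at d = 0.106 m, so the parallel axis theorem gives I = 0 + (4.71)(0.106)² = 0.052922 kg·m².
Solid disk: I_cm = (1/2)MR² = (1/2)(1.83)(0.356)² = 0.11596 kg·m²; axis through the centre, so I = 0.11596 kg·m².
Total I = 0.16888 kg·m²; total mass M = 6.54 kg.
k = √(I/M) = √(0.16888/6.54) = 0.1607 m.

0.161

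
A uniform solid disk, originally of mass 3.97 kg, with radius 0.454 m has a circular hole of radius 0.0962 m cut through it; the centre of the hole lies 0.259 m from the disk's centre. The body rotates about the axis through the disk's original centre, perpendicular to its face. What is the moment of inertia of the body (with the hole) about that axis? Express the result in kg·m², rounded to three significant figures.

0.396

Unpierced body about its centre: I₀ = (1/2)MR² = (1/2)(3.97)(0.454)² = 0.40914 kg·m².
The removed disk has mass m = M·(r/R)² = (3.97)(0.0962/0.454)² = 0.17825 kg (same uniform areal density).
Its moment of inertia about the rotation axis (parallel-axis theorem): I_hole = (1/2)mr² + md² = (1/2)(0.17825)(0.0962)² + (0.17825)(0.259)² = 0.012782 kg·m².
Treating the hole as negative mass, I = I₀ − I_hole = 0.40914 − 0.012782 = 0.39636 kg·m².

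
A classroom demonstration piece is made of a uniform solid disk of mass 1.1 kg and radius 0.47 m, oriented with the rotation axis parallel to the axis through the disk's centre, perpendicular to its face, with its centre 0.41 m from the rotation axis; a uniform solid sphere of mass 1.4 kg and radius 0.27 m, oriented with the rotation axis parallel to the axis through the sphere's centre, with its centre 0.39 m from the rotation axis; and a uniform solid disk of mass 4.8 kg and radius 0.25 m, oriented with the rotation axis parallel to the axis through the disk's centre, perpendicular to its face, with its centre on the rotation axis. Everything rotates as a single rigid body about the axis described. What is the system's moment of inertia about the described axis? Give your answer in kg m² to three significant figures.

Solid disk: I_cm = (1/2)MR² = (1/2)(1.1)(0.47)² = 0.1215 kg m²; centre at d = 0.41 m, so the parallel axis theorem gives I = 0.1215 + (1.1)(0.41)² = 0.3064 kg m².
Solid sphere: I_cm = (2/5)MR² = (2/5)(1.4)(0.27)² = 0.040824 kg m²; centre at d = 0.39 m, so the parallel axis theorem gives I = 0.040824 + (1.4)(0.39)² = 0.25376 kg m².
Solid disk: I_cm = (1/2)MR² = (1/2)(4.8)(0.25)² = 0.15 kg m²; axis through the centre, so I = 0.15 kg m².
Total I = 0.3064 + 0.25376 + 0.15 = 0.71017 kg m².

0.710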